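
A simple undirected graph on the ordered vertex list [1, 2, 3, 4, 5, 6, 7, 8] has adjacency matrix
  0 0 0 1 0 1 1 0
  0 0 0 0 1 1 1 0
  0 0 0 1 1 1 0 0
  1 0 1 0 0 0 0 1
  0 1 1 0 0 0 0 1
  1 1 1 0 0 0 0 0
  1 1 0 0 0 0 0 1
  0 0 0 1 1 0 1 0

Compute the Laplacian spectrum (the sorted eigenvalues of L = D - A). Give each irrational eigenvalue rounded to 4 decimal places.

Each diagonal entry of L is the vertex degree and each off-diagonal entry is -1 where an edge is present, 0 otherwise; in the order [1, 2, 3, 4, 5, 6, 7, 8] the diagonal is [3, 3, 3, 3, 3, 3, 3, 3]. Diagonalising L (or applying a numerical eigensolver to the 8x8 matrix) gives the spectrum above. The single zero eigenvalue shows the graph is connected. The eigenvalues sum to 24, which equals trace(L) = 2|E|. By the matrix-tree theorem the graph has (1/8) * product of the nonzero eigenvalues = 384 spanning trees.

[0, 2, 2, 2, 4, 4, 4, 6]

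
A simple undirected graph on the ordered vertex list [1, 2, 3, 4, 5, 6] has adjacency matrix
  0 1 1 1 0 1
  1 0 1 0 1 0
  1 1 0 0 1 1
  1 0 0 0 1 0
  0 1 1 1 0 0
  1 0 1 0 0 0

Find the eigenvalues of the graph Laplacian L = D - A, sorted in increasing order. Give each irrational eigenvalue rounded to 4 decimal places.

[0, 1.6072, 2.3023, 3.6405, 4.8631, 5.5869]

Reading degrees in the order [1, 2, 3, 4, 5, 6] gives [4, 3, 4, 2, 3, 2]; set D = diag(4, 3, 4, 2, 3, 2) and form L = D - A. L is symmetric positive semidefinite, so every eigenvalue is real and nonnegative. By the matrix-tree theorem the graph has (1/6) * product of the nonzero eigenvalues = 61 spanning trees.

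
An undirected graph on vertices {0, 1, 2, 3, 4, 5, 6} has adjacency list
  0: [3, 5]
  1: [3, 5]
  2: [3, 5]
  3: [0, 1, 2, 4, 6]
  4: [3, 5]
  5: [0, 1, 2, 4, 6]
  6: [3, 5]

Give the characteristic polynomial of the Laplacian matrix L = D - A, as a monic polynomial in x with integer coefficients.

Reading degrees in the order [0, 1, 2, 3, 4, 5, 6] gives [2, 2, 2, 5, 2, 5, 2]; set D = diag(2, 2, 2, 5, 2, 5, 2) and form L = D - A. The eigenvalues of L are [0, 2, 2, 2, 2, 5, 7]; the characteristic polynomial is the product of (x - lambda_i), which multiplies out to x^7 - 20x^6 + 155x^5 - 600x^4 + 1240x^3 - 1312x^2 + 560x. The coefficient of x^6 equals -trace(L) = -20, matching the sum of degrees. The eigenvalues sum to 20, which equals trace(L) = 2|E|. There is one zero in the spectrum, matching the 1 component.

x^7 - 20x^6 + 155x^5 - 600x^4 + 1240x^3 - 1312x^2 + 560x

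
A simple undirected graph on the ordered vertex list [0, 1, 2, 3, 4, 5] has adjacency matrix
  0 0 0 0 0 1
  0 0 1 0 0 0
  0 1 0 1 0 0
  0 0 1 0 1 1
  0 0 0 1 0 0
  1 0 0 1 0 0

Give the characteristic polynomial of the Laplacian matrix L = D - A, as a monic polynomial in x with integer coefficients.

Reading degrees in the order [0, 1, 2, 3, 4, 5] gives [1, 1, 2, 3, 1, 2]; set D = diag(1, 1, 2, 3, 1, 2) and form L = D - A. L has integer entries, so p(x) = det(xI - L) has integer coefficients. Expanding the determinant yields x^6 - 10x^5 + 35x^4 - 52x^3 + 31x^2 - 6x. The constant term is 0 because L is singular (the all-ones vector lies in its kernel).

x^6 - 10x^5 + 35x^4 - 52x^3 + 31x^2 - 6x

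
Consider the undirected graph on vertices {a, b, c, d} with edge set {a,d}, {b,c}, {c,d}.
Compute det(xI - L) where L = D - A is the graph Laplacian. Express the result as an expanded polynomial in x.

Each diagonal entry of L is the vertex degree and each off-diagonal entry is -1 where an edge is present, 0 otherwise; in the order [a, b, c, d] the diagonal is [1, 1, 2, 2]. L has integer entries, so p(x) = det(xI - L) has integer coefficients. Expanding the determinant yields x^4 - 6x^3 + 10x^2 - 4x. The constant term is 0 because L is singular (the all-ones vector lies in its kernel). The eigenvalues sum to 6, which equals trace(L) = 2|E|. There is one zero in the spectrum, matching the 1 component.

x^4 - 6x^3 + 10x^2 - 4x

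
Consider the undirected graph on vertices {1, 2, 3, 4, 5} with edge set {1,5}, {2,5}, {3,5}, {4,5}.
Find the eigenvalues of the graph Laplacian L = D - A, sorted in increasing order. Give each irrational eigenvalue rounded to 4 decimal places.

With the vertex order [1, 2, 3, 4, 5], the degrees are [1, 1, 1, 1, 4], giving D = diag(1, 1, 1, 1, 4) and L = D - A. L is symmetric positive semidefinite, so every eigenvalue is real and nonnegative. There is one zero in the spectrum, matching the 1 component.

[0, 1, 1, 1, 5]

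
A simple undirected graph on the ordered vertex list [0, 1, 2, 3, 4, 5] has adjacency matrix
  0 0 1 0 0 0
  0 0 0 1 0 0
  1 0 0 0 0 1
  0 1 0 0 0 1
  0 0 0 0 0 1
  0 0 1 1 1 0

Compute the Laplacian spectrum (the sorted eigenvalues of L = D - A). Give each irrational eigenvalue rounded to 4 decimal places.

With the vertex order [0, 1, 2, 3, 4, 5], the degrees are [1, 1, 2, 2, 1, 3], giving D = diag(1, 1, 2, 2, 1, 3) and L = D - A. The multiplicity of 0 as a Laplacian eigenvalue equals the number of connected components. The single zero eigenvalue shows the graph is connected. The largest eigenvalue, 4.3028, is at most the vertex count 6.

[0, 0.3820, 0.6972, 2, 2.6180, 4.3028]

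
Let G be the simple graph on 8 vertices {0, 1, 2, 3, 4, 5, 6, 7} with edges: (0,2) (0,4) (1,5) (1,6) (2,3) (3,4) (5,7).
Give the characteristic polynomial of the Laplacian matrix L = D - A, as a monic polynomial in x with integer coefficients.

x^8 - 14x^7 + 78x^6 - 220x^5 + 328x^4 - 240x^3 + 64x^2

With the vertex order [0, 1, 2, 3, 4, 5, 6, 7], the degrees are [2, 2, 2, 2, 2, 2, 1, 1], giving D = diag(2, 2, 2, 2, 2, 2, 1, 1) and L = D - A. Computing det(xI - L) by cofactor expansion (or equivalently via sum-over-permutations) gives x^8 - 14x^7 + 78x^6 - 220x^5 + 328x^4 - 240x^3 + 64x^2. Since p(0) = det(-L) = 0, x divides p(x).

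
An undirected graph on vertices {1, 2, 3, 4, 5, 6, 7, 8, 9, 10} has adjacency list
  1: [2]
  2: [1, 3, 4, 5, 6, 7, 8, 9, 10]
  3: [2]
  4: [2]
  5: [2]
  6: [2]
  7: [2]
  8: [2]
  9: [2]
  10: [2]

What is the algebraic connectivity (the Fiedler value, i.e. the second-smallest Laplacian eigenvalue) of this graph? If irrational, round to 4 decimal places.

1

With the vertex order [1, 2, 3, 4, 5, 6, 7, 8, 9, 10], the degrees are [1, 9, 1, 1, 1, 1, 1, 1, 1, 1], giving D = diag(1, 9, 1, 1, 1, 1, 1, 1, 1, 1) and L = D - A. The sorted Laplacian eigenvalues are [0, 1, 1, 1, 1, 1, 1, 1, 1, 10]; the algebraic connectivity is the second entry, 1. By the matrix-tree theorem the graph has (1/10) * product of the nonzero eigenvalues = 1 spanning tree.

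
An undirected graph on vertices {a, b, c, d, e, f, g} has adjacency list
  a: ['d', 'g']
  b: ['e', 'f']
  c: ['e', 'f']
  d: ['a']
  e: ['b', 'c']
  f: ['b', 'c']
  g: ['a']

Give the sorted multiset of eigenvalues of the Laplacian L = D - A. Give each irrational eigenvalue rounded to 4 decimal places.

[0, 0, 1, 2, 2, 3, 4]

With the vertex order [a, b, c, d, e, f, g], the degrees are [2, 2, 2, 1, 2, 2, 1], giving D = diag(2, 2, 2, 1, 2, 2, 1) and L = D - A. Since every row of L sums to 0, the all-ones vector is in the kernel and 0 is an eigenvalue. The 2 zero eigenvalues correspond to the 2 connected components.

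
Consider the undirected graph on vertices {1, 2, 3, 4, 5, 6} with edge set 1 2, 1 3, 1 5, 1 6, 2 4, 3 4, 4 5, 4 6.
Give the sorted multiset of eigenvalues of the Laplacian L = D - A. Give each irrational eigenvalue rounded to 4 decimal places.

[0, 2, 2, 2, 4, 6]

Reading degrees in the order [1, 2, 3, 4, 5, 6] gives [4, 2, 2, 4, 2, 2]; set D = diag(4, 2, 2, 4, 2, 2) and form L = D - A. Diagonalising L (or applying a numerical eigensolver to the 6x6 matrix) gives the spectrum above. The single zero eigenvalue shows the graph is connected. By the matrix-tree theorem the graph has (1/6) * product of the nonzero eigenvalues = 32 spanning trees. There is one zero in the spectrum, matching the 1 component.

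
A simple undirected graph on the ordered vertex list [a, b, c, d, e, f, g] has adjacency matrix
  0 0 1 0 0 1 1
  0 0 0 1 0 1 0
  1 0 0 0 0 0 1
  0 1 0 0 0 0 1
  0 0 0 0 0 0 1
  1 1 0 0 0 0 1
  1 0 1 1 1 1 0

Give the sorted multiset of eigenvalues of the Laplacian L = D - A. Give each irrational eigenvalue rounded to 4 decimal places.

[0, 0.8890, 1.1894, 2.3106, 3.0875, 4.3809, 6.1426]

Reading degrees in the order [a, b, c, d, e, f, g] gives [3, 2, 2, 2, 1, 3, 5]; set D = diag(3, 2, 2, 2, 1, 3, 5) and form L = D - A. Diagonalising L (or applying a numerical eigensolver to the 7x7 matrix) gives the spectrum above. The single zero eigenvalue shows the graph is connected. By the matrix-tree theorem the graph has (1/7) * product of the nonzero eigenvalues = 29 spanning trees. There is one zero in the spectrum, matching the 1 component.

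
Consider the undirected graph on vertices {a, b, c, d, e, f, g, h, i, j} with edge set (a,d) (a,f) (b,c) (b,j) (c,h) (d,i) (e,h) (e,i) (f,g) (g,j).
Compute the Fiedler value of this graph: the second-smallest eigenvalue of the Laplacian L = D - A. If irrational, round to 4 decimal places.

Reading degrees in the order [a, b, c, d, e, f, g, h, i, j] gives [2, 2, 2, 2, 2, 2, 2, 2, 2, 2]; set D = diag(2, 2, 2, 2, 2, 2, 2, 2, 2, 2) and form L = D - A. The smallest Laplacian eigenvalue is always 0. The next one, lambda_2 = 0.3820, measures how hard the graph is to disconnect: larger values mean better connectivity. The eigenvalues sum to 20, which equals trace(L) = 2|E|. There is one zero in the spectrum, matching the 1 component.

0.3820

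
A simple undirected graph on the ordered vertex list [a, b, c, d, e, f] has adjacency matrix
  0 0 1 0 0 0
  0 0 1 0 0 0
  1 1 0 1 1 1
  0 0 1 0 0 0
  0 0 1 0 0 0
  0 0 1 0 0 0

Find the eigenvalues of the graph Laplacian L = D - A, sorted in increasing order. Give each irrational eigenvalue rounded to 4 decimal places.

With the vertex order [a, b, c, d, e, f], the degrees are [1, 1, 5, 1, 1, 1], giving D = diag(1, 1, 5, 1, 1, 1) and L = D - A. Diagonalising L (or applying a numerical eigensolver to the 6x6 matrix) gives the spectrum above. The single zero eigenvalue shows the graph is connected. There is one zero in the spectrum, matching the 1 component.

[0, 1, 1, 1, 1, 6]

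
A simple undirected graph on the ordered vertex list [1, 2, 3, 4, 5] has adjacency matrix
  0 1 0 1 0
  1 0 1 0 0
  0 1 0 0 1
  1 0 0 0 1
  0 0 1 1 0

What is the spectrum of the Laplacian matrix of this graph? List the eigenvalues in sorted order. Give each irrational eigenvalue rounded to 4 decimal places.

[0, 1.3820, 1.3820, 3.6180, 3.6180]

Reading degrees in the order [1, 2, 3, 4, 5] gives [2, 2, 2, 2, 2]; set D = diag(2, 2, 2, 2, 2) and form L = D - A. Since every row of L sums to 0, the all-ones vector is in the kernel and 0 is an eigenvalue. The largest eigenvalue, 3.6180, is at most the vertex count 5.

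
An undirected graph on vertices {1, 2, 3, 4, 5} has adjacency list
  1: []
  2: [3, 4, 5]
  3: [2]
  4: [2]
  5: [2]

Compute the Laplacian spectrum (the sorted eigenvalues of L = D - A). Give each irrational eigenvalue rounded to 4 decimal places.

Reading degrees in the order [1, 2, 3, 4, 5] gives [0, 3, 1, 1, 1]; set D = diag(0, 3, 1, 1, 1) and form L = D - A. L is symmetric positive semidefinite, so every eigenvalue is real and nonnegative. The 2 zero eigenvalues correspond to the 2 connected components.

[0, 0, 1, 1, 4]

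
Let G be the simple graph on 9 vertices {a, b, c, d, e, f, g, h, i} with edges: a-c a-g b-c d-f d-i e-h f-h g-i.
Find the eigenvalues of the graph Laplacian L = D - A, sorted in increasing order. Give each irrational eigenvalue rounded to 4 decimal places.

[0, 0.1206, 0.4679, 1, 1.6527, 2.3473, 3, 3.5321, 3.8794]

Reading degrees in the order [a, b, c, d, e, f, g, h, i] gives [2, 1, 2, 2, 1, 2, 2, 2, 2]; set D = diag(2, 1, 2, 2, 1, 2, 2, 2, 2) and form L = D - A. The multiplicity of 0 as a Laplacian eigenvalue equals the number of connected components. The single zero eigenvalue shows the graph is connected. The largest eigenvalue, 3.8794, is at most the vertex count 9.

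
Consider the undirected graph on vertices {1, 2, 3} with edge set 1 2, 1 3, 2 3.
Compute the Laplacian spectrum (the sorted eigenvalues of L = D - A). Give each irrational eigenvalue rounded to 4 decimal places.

Reading degrees in the order [1, 2, 3] gives [2, 2, 2]; set D = diag(2, 2, 2) and form L = D - A. L is symmetric positive semidefinite, so every eigenvalue is real and nonnegative. The single zero eigenvalue shows the graph is connected.

[0, 3, 3]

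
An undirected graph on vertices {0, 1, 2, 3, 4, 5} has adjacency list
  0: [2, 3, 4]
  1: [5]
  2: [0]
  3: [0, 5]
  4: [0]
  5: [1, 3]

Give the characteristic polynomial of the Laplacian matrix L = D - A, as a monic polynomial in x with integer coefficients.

x^6 - 10x^5 + 35x^4 - 52x^3 + 32x^2 - 6x

With the vertex order [0, 1, 2, 3, 4, 5], the degrees are [3, 1, 1, 2, 1, 2], giving D = diag(3, 1, 1, 2, 1, 2) and L = D - A. L has integer entries, so p(x) = det(xI - L) has integer coefficients. Expanding the determinant yields x^6 - 10x^5 + 35x^4 - 52x^3 + 32x^2 - 6x. The constant term is 0 because L is singular (the all-ones vector lies in its kernel). There is one zero in the spectrum, matching the 1 component. The eigenvalues sum to 10, which equals trace(L) = 2|E|.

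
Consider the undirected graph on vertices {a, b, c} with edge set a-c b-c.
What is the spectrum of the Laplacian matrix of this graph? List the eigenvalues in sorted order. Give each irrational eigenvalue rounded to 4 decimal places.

[0, 1, 3]

Each diagonal entry of L is the vertex degree and each off-diagonal entry is -1 where an edge is present, 0 otherwise; in the order [a, b, c] the diagonal is [1, 1, 2]. Diagonalising L (or applying a numerical eigensolver to the 3x3 matrix) gives the spectrum above. The single zero eigenvalue shows the graph is connected. By the matrix-tree theorem the graph has (1/3) * product of the nonzero eigenvalues = 1 spanning tree.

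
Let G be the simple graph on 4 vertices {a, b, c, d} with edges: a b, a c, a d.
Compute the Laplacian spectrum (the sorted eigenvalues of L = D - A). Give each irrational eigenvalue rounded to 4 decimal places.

[0, 1, 1, 4]

Reading degrees in the order [a, b, c, d] gives [3, 1, 1, 1]; set D = diag(3, 1, 1, 1) and form L = D - A. Diagonalising L (or applying a numerical eigensolver to the 4x4 matrix) gives the spectrum above. The single zero eigenvalue shows the graph is connected.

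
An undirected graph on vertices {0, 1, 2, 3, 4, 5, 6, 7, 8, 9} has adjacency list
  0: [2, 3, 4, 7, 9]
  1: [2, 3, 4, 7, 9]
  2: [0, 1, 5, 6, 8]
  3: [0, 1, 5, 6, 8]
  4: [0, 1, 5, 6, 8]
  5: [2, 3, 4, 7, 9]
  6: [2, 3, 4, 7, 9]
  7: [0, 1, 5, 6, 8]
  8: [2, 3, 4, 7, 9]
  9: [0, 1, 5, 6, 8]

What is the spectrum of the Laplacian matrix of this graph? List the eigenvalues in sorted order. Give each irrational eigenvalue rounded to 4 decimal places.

Reading degrees in the order [0, 1, 2, 3, 4, 5, 6, 7, 8, 9] gives [5, 5, 5, 5, 5, 5, 5, 5, 5, 5]; set D = diag(5, 5, 5, 5, 5, 5, 5, 5, 5, 5) and form L = D - A. The multiplicity of 0 as a Laplacian eigenvalue equals the number of connected components. The eigenvalues sum to 50, which equals trace(L) = 2|E|. There is one zero in the spectrum, matching the 1 component.

[0, 5, 5, 5, 5, 5, 5, 5, 5, 10]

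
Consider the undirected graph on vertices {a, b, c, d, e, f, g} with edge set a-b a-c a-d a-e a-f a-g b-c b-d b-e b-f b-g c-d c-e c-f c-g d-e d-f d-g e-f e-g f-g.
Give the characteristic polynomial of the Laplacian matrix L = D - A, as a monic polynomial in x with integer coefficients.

Reading degrees in the order [a, b, c, d, e, f, g] gives [6, 6, 6, 6, 6, 6, 6]; set D = diag(6, 6, 6, 6, 6, 6, 6) and form L = D - A. The eigenvalues of L are [0, 7, 7, 7, 7, 7, 7]; the characteristic polynomial is the product of (x - lambda_i), which multiplies out to x^7 - 42x^6 + 735x^5 - 6860x^4 + 36015x^3 - 100842x^2 + 117649x. The constant term is 0 because L is singular (the all-ones vector lies in its kernel). The largest eigenvalue, 7, is at most the vertex count 7. By the matrix-tree theorem the graph has (1/7) * product of the nonzero eigenvalues = 16807 spanning trees.

x^7 - 42x^6 + 735x^5 - 6860x^4 + 36015x^3 - 100842x^2 + 117649x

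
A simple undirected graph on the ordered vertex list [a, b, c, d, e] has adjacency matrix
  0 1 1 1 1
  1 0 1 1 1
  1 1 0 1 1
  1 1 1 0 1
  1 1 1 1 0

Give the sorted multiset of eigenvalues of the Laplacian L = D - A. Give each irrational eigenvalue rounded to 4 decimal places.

[0, 5, 5, 5, 5]

Reading degrees in the order [a, b, c, d, e] gives [4, 4, 4, 4, 4]; set D = diag(4, 4, 4, 4, 4) and form L = D - A. Since every row of L sums to 0, the all-ones vector is in the kernel and 0 is an eigenvalue. The single zero eigenvalue shows the graph is connected.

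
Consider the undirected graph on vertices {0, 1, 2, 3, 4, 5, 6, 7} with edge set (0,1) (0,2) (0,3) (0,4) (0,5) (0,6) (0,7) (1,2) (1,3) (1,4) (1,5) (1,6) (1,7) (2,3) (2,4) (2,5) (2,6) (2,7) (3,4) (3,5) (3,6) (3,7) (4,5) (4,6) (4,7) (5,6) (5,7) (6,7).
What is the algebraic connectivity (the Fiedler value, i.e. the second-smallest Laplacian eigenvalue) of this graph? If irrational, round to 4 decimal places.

Each diagonal entry of L is the vertex degree and each off-diagonal entry is -1 where an edge is present, 0 otherwise; in the order [0, 1, 2, 3, 4, 5, 6, 7] the diagonal is [7, 7, 7, 7, 7, 7, 7, 7]. The sorted Laplacian eigenvalues are [0, 8, 8, 8, 8, 8, 8, 8]; the algebraic connectivity is the second entry, 8.

8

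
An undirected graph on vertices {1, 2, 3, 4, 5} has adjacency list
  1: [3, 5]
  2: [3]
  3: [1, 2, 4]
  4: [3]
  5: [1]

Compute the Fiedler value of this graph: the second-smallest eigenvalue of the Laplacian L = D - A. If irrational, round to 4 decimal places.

0.5188

With the vertex order [1, 2, 3, 4, 5], the degrees are [2, 1, 3, 1, 1], giving D = diag(2, 1, 3, 1, 1) and L = D - A. The smallest Laplacian eigenvalue is always 0. The next one, lambda_2 = 0.5188, measures how hard the graph is to disconnect: larger values mean better connectivity.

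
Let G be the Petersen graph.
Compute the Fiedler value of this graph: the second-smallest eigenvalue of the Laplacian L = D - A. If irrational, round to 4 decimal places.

2

The graph has 10 vertices and degree multiset [3, 3, 3, 3, 3, 3, 3, 3, 3, 3]; D is the diagonal matrix of degrees and L = D - A. The smallest Laplacian eigenvalue is always 0. The next one, lambda_2 = 2, measures how hard the graph is to disconnect: larger values mean better connectivity. The largest eigenvalue, 5, is at most the vertex count 10.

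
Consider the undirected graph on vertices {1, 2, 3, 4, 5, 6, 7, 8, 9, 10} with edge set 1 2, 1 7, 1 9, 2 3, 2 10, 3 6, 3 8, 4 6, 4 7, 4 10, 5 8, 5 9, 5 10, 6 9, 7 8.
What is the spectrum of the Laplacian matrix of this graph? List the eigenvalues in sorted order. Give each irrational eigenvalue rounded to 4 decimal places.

[0, 2, 2, 2, 2, 2, 5, 5, 5, 5]

With the vertex order [1, 2, 3, 4, 5, 6, 7, 8, 9, 10], the degrees are [3, 3, 3, 3, 3, 3, 3, 3, 3, 3], giving D = diag(3, 3, 3, 3, 3, 3, 3, 3, 3, 3) and L = D - A. Diagonalising L (or applying a numerical eigensolver to the 10x10 matrix) gives the spectrum above. The single zero eigenvalue shows the graph is connected.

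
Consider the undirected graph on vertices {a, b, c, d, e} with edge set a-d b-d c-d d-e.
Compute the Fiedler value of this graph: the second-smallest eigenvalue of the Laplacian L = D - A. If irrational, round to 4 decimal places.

With the vertex order [a, b, c, d, e], the degrees are [1, 1, 1, 4, 1], giving D = diag(1, 1, 1, 4, 1) and L = D - A. The sorted Laplacian eigenvalues are [0, 1, 1, 1, 5]; the algebraic connectivity is the second entry, 1. The largest eigenvalue, 5, is at most the vertex count 5. The eigenvalues sum to 8, which equals trace(L) = 2|E|.

1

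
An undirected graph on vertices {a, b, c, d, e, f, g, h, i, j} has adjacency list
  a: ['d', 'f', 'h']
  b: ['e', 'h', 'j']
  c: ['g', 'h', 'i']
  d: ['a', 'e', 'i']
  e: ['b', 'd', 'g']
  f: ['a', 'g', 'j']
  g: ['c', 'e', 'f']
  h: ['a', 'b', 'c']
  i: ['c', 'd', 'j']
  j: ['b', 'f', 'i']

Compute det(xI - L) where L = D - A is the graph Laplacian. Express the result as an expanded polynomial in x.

x^10 - 30x^9 + 390x^8 - 2880x^7 + 13305x^6 - 39882x^5 + 77640x^4 - 94800x^3 + 66000x^2 - 20000x

With the vertex order [a, b, c, d, e, f, g, h, i, j], the degrees are [3, 3, 3, 3, 3, 3, 3, 3, 3, 3], giving D = diag(3, 3, 3, 3, 3, 3, 3, 3, 3, 3) and L = D - A. Computing det(xI - L) by cofactor expansion (or equivalently via sum-over-permutations) gives x^10 - 30x^9 + 390x^8 - 2880x^7 + 13305x^6 - 39882x^5 + 77640x^4 - 94800x^3 + 66000x^2 - 20000x. The constant term is 0 because L is singular (the all-ones vector lies in its kernel). There is one zero in the spectrum, matching the 1 component. By the matrix-tree theorem the graph has (1/10) * product of the nonzero eigenvalues = 2000 spanning trees.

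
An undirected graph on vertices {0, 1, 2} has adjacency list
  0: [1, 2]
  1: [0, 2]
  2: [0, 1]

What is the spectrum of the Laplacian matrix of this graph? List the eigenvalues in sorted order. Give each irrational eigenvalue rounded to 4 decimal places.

Each diagonal entry of L is the vertex degree and each off-diagonal entry is -1 where an edge is present, 0 otherwise; in the order [0, 1, 2] the diagonal is [2, 2, 2]. Since every row of L sums to 0, the all-ones vector is in the kernel and 0 is an eigenvalue. The single zero eigenvalue shows the graph is connected. By the matrix-tree theorem the graph has (1/3) * product of the nonzero eigenvalues = 3 spanning trees.

[0, 3, 3]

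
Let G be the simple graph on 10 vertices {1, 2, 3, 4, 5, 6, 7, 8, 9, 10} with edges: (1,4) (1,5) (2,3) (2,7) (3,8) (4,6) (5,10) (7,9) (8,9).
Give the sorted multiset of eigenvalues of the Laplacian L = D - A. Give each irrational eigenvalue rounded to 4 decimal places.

Each diagonal entry of L is the vertex degree and each off-diagonal entry is -1 where an edge is present, 0 otherwise; in the order [1, 2, 3, 4, 5, 6, 7, 8, 9, 10] the diagonal is [2, 2, 2, 2, 2, 1, 2, 2, 2, 1]. The multiplicity of 0 as a Laplacian eigenvalue equals the number of connected components. The 2 zero eigenvalues correspond to the 2 connected components.

[0, 0, 0.3820, 1.3820, 1.3820, 1.3820, 2.6180, 3.6180, 3.6180, 3.6180]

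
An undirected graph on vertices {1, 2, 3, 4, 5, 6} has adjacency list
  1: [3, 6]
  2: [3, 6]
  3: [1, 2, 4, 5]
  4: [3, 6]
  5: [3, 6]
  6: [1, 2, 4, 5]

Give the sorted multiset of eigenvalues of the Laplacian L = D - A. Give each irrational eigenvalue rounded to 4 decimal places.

Reading degrees in the order [1, 2, 3, 4, 5, 6] gives [2, 2, 4, 2, 2, 4]; set D = diag(2, 2, 4, 2, 2, 4) and form L = D - A. Diagonalising L (or applying a numerical eigensolver to the 6x6 matrix) gives the spectrum above. There is one zero in the spectrum, matching the 1 component.

[0, 2, 2, 2, 4, 6]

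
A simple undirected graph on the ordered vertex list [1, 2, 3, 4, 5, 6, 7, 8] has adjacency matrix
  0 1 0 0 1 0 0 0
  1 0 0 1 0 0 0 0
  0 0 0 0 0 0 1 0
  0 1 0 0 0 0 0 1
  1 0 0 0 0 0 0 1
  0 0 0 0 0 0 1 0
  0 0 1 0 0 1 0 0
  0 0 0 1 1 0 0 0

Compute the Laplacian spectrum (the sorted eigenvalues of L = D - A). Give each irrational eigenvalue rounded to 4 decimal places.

Reading degrees in the order [1, 2, 3, 4, 5, 6, 7, 8] gives [2, 2, 1, 2, 2, 1, 2, 2]; set D = diag(2, 2, 1, 2, 2, 1, 2, 2) and form L = D - A. Since every row of L sums to 0, the all-ones vector is in the kernel and 0 is an eigenvalue. The 2 zero eigenvalues correspond to the 2 connected components. The eigenvalues sum to 14, which equals trace(L) = 2|E|. The largest eigenvalue, 3.6180, is at most the vertex count 8.

[0, 0, 1, 1.3820, 1.3820, 3, 3.6180, 3.6180]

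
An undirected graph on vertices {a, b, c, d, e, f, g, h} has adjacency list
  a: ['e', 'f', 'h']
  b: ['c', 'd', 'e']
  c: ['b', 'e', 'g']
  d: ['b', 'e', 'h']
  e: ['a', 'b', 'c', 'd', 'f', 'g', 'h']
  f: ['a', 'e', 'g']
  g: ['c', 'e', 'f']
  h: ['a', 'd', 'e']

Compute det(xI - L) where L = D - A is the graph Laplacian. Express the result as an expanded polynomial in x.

x^8 - 28x^7 + 322x^6 - 1974x^5 + 6965x^4 - 14126x^3 + 15225x^2 - 6728x

With the vertex order [a, b, c, d, e, f, g, h], the degrees are [3, 3, 3, 3, 7, 3, 3, 3], giving D = diag(3, 3, 3, 3, 7, 3, 3, 3) and L = D - A. Computing det(xI - L) by cofactor expansion (or equivalently via sum-over-permutations) gives x^8 - 28x^7 + 322x^6 - 1974x^5 + 6965x^4 - 14126x^3 + 15225x^2 - 6728x. The constant term is 0 because L is singular (the all-ones vector lies in its kernel). By the matrix-tree theorem the graph has (1/8) * product of the nonzero eigenvalues = 841 spanning trees. There is one zero in the spectrum, matching the 1 component.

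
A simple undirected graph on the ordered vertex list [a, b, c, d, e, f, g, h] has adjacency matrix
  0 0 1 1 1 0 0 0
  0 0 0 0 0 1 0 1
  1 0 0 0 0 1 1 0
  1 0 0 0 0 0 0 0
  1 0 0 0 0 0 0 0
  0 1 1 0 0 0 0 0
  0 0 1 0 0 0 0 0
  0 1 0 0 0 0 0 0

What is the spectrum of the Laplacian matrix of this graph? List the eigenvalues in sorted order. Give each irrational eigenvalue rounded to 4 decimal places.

Reading degrees in the order [a, b, c, d, e, f, g, h] gives [3, 2, 3, 1, 1, 2, 1, 1]; set D = diag(3, 2, 3, 1, 1, 2, 1, 1) and form L = D - A. Since every row of L sums to 0, the all-ones vector is in the kernel and 0 is an eigenvalue. The single zero eigenvalue shows the graph is connected. The eigenvalues sum to 14, which equals trace(L) = 2|E|.

[0, 0.2243, 0.5858, 1, 1.4108, 2.7237, 3.4142, 4.6412]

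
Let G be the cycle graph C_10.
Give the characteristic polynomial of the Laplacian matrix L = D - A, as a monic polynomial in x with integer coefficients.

x^10 - 20x^9 + 170x^8 - 800x^7 + 2275x^6 - 4004x^5 + 4290x^4 - 2640x^3 + 825x^2 - 100x

The graph has 10 vertices and degree multiset [2, 2, 2, 2, 2, 2, 2, 2, 2, 2]; D is the diagonal matrix of degrees and L = D - A. L has integer entries, so p(x) = det(xI - L) has integer coefficients. Expanding the determinant yields x^10 - 20x^9 + 170x^8 - 800x^7 + 2275x^6 - 4004x^5 + 4290x^4 - 2640x^3 + 825x^2 - 100x. Since p(0) = det(-L) = 0, x divides p(x). There is one zero in the spectrum, matching the 1 component.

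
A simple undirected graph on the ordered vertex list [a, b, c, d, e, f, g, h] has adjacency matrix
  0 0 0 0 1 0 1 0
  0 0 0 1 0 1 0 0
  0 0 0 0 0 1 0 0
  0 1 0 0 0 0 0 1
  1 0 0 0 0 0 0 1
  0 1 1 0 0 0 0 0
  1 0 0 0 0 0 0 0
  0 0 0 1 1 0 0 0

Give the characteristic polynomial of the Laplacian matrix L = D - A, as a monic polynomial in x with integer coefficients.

Reading degrees in the order [a, b, c, d, e, f, g, h] gives [2, 2, 1, 2, 2, 2, 1, 2]; set D = diag(2, 2, 1, 2, 2, 2, 1, 2) and form L = D - A. Computing det(xI - L) by cofactor expansion (or equivalently via sum-over-permutations) gives x^8 - 14x^7 + 78x^6 - 220x^5 + 330x^4 - 252x^3 + 84x^2 - 8x. Since p(0) = det(-L) = 0, x divides p(x). By the matrix-tree theorem the graph has (1/8) * product of the nonzero eigenvalues = 1 spanning tree.

x^8 - 14x^7 + 78x^6 - 220x^5 + 330x^4 - 252x^3 + 84x^2 - 8x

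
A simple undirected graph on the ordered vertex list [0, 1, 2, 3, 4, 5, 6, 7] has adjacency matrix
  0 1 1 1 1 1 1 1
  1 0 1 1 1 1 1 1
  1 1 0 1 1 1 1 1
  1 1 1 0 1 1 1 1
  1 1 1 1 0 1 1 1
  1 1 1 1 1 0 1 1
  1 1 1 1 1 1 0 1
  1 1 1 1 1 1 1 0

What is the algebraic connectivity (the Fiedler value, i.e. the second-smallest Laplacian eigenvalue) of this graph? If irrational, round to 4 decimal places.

With the vertex order [0, 1, 2, 3, 4, 5, 6, 7], the degrees are [7, 7, 7, 7, 7, 7, 7, 7], giving D = diag(7, 7, 7, 7, 7, 7, 7, 7) and L = D - A. Computing the eigenvalues of L and sorting gives [0, 8, 8, 8, 8, 8, 8, 8]. The Fiedler value lambda_2 = 8 is strictly positive, so the graph is connected. By the matrix-tree theorem the graph has (1/8) * product of the nonzero eigenvalues = 262144 spanning trees. The eigenvalues sum to 56, which equals trace(L) = 2|E|.

8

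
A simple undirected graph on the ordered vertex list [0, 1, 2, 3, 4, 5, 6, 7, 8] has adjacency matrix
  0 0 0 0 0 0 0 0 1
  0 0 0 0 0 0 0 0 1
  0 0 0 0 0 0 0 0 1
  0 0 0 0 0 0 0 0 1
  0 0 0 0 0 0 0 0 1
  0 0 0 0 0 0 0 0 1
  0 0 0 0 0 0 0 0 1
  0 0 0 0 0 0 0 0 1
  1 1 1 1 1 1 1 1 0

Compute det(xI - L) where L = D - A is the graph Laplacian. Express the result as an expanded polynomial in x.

Each diagonal entry of L is the vertex degree and each off-diagonal entry is -1 where an edge is present, 0 otherwise; in the order [0, 1, 2, 3, 4, 5, 6, 7, 8] the diagonal is [1, 1, 1, 1, 1, 1, 1, 1, 8]. Computing det(xI - L) by cofactor expansion (or equivalently via sum-over-permutations) gives x^9 - 16x^8 + 84x^7 - 224x^6 + 350x^5 - 336x^4 + 196x^3 - 64x^2 + 9x. The coefficient of x^8 equals -trace(L) = -16, matching the sum of degrees. There is one zero in the spectrum, matching the 1 component. By the matrix-tree theorem the graph has (1/9) * product of the nonzero eigenvalues = 1 spanning tree.

x^9 - 16x^8 + 84x^7 - 224x^6 + 350x^5 - 336x^4 + 196x^3 - 64x^2 + 9x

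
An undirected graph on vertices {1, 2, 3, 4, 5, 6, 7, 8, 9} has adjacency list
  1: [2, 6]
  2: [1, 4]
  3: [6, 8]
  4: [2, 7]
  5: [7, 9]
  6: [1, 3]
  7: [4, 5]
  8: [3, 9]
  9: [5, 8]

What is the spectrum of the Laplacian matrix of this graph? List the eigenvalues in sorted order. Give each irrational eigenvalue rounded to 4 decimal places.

Reading degrees in the order [1, 2, 3, 4, 5, 6, 7, 8, 9] gives [2, 2, 2, 2, 2, 2, 2, 2, 2]; set D = diag(2, 2, 2, 2, 2, 2, 2, 2, 2) and form L = D - A. Since every row of L sums to 0, the all-ones vector is in the kernel and 0 is an eigenvalue.

[0, 0.4679, 0.4679, 1.6527, 1.6527, 3, 3, 3.8794, 3.8794]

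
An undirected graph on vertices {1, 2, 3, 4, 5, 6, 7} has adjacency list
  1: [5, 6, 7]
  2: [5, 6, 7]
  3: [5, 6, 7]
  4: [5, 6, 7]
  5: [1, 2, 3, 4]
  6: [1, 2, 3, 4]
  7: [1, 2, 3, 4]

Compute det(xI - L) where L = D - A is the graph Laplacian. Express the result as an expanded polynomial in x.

Reading degrees in the order [1, 2, 3, 4, 5, 6, 7] gives [3, 3, 3, 3, 4, 4, 4]; set D = diag(3, 3, 3, 3, 4, 4, 4) and form L = D - A. Computing det(xI - L) by cofactor expansion (or equivalently via sum-over-permutations) gives x^7 - 24x^6 + 234x^5 - 1192x^4 + 3357x^3 - 4968x^2 + 3024x. Since p(0) = det(-L) = 0, x divides p(x).

x^7 - 24x^6 + 234x^5 - 1192x^4 + 3357x^3 - 4968x^2 + 3024x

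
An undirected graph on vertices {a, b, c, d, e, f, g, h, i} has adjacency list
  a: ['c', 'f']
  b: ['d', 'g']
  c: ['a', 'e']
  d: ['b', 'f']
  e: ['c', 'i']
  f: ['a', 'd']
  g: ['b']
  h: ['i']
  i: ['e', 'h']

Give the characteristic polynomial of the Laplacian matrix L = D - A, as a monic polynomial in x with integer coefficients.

x^9 - 16x^8 + 105x^7 - 364x^6 + 715x^5 - 792x^4 + 462x^3 - 120x^2 + 9x

Reading degrees in the order [a, b, c, d, e, f, g, h, i] gives [2, 2, 2, 2, 2, 2, 1, 1, 2]; set D = diag(2, 2, 2, 2, 2, 2, 1, 1, 2) and form L = D - A. Computing det(xI - L) by cofactor expansion (or equivalently via sum-over-permutations) gives x^9 - 16x^8 + 105x^7 - 364x^6 + 715x^5 - 792x^4 + 462x^3 - 120x^2 + 9x. The constant term is 0 because L is singular (the all-ones vector lies in its kernel). The eigenvalues sum to 16, which equals trace(L) = 2|E|.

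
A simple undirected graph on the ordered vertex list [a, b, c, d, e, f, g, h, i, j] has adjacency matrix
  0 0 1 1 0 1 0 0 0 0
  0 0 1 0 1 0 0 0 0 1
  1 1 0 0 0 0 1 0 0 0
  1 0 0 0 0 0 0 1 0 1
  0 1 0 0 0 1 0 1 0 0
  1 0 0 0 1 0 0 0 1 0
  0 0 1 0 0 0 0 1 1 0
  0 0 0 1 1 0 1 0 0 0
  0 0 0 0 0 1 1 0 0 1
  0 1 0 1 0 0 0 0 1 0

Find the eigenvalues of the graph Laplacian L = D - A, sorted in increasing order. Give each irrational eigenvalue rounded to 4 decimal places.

With the vertex order [a, b, c, d, e, f, g, h, i, j], the degrees are [3, 3, 3, 3, 3, 3, 3, 3, 3, 3], giving D = diag(3, 3, 3, 3, 3, 3, 3, 3, 3, 3) and L = D - A. L is symmetric positive semidefinite, so every eigenvalue is real and nonnegative. The single zero eigenvalue shows the graph is connected. The largest eigenvalue, 5, is at most the vertex count 10.

[0, 2, 2, 2, 2, 2, 5, 5, 5, 5]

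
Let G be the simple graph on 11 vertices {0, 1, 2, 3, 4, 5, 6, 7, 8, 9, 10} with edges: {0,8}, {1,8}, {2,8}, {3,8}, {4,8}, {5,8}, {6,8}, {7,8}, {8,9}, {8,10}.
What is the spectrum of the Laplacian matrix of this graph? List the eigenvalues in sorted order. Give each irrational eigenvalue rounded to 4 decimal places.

Each diagonal entry of L is the vertex degree and each off-diagonal entry is -1 where an edge is present, 0 otherwise; in the order [0, 1, 2, 3, 4, 5, 6, 7, 8, 9, 10] the diagonal is [1, 1, 1, 1, 1, 1, 1, 1, 10, 1, 1]. The multiplicity of 0 as a Laplacian eigenvalue equals the number of connected components. The single zero eigenvalue shows the graph is connected. There is one zero in the spectrum, matching the 1 component.

[0, 1, 1, 1, 1, 1, 1, 1, 1, 1, 11]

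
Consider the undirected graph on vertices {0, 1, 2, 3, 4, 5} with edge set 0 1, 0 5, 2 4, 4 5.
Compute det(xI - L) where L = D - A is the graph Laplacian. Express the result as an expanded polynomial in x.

Reading degrees in the order [0, 1, 2, 3, 4, 5] gives [2, 1, 1, 0, 2, 2]; set D = diag(2, 1, 1, 0, 2, 2) and form L = D - A. Computing det(xI - L) by cofactor expansion (or equivalently via sum-over-permutations) gives x^6 - 8x^5 + 21x^4 - 20x^3 + 5x^2. The constant term is 0 because L is singular (the all-ones vector lies in its kernel). The largest eigenvalue, 3.6180, is at most the vertex count 6. There are 2 zeros in the spectrum, matching the 2 components.

x^6 - 8x^5 + 21x^4 - 20x^3 + 5x^2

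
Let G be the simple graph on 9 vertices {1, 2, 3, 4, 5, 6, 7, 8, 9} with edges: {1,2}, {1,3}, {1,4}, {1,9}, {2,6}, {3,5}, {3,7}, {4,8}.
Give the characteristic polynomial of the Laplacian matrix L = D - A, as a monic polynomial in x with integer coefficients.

x^9 - 16x^8 + 101x^7 - 326x^6 + 582x^5 - 582x^4 + 317x^3 - 86x^2 + 9x

With the vertex order [1, 2, 3, 4, 5, 6, 7, 8, 9], the degrees are [4, 2, 3, 2, 1, 1, 1, 1, 1], giving D = diag(4, 2, 3, 2, 1, 1, 1, 1, 1) and L = D - A. L has integer entries, so p(x) = det(xI - L) has integer coefficients. Expanding the determinant yields x^9 - 16x^8 + 101x^7 - 326x^6 + 582x^5 - 582x^4 + 317x^3 - 86x^2 + 9x. Since p(0) = det(-L) = 0, x divides p(x). By the matrix-tree theorem the graph has (1/9) * product of the nonzero eigenvalues = 1 spanning tree.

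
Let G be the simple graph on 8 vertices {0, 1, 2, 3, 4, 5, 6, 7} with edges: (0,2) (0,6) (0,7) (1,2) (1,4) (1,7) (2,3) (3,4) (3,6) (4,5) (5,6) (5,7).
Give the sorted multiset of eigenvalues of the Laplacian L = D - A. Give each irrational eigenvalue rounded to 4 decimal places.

Each diagonal entry of L is the vertex degree and each off-diagonal entry is -1 where an edge is present, 0 otherwise; in the order [0, 1, 2, 3, 4, 5, 6, 7] the diagonal is [3, 3, 3, 3, 3, 3, 3, 3]. Since every row of L sums to 0, the all-ones vector is in the kernel and 0 is an eigenvalue. There is one zero in the spectrum, matching the 1 component. The largest eigenvalue, 6, is at most the vertex count 8.

[0, 2, 2, 2, 4, 4, 4, 6]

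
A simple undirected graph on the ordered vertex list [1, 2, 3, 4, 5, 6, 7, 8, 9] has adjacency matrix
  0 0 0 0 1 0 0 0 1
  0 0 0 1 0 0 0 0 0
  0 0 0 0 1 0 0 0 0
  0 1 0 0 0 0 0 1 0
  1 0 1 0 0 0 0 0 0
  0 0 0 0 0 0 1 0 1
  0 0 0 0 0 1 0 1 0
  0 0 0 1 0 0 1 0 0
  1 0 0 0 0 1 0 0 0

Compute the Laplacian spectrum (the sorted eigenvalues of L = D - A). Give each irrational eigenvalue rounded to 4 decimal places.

Reading degrees in the order [1, 2, 3, 4, 5, 6, 7, 8, 9] gives [2, 1, 1, 2, 2, 2, 2, 2, 2]; set D = diag(2, 1, 1, 2, 2, 2, 2, 2, 2) and form L = D - A. The multiplicity of 0 as a Laplacian eigenvalue equals the number of connected components. The single zero eigenvalue shows the graph is connected. The eigenvalues sum to 16, which equals trace(L) = 2|E|. The largest eigenvalue, 3.8794, is at most the vertex count 9.

[0, 0.1206, 0.4679, 1, 1.6527, 2.3473, 3, 3.5321, 3.8794]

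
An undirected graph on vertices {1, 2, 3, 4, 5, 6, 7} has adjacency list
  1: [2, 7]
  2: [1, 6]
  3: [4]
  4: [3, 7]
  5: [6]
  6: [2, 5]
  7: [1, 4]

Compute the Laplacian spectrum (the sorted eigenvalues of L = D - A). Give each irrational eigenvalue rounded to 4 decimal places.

[0, 0.1981, 0.7530, 1.5550, 2.4450, 3.2470, 3.8019]

Each diagonal entry of L is the vertex degree and each off-diagonal entry is -1 where an edge is present, 0 otherwise; in the order [1, 2, 3, 4, 5, 6, 7] the diagonal is [2, 2, 1, 2, 1, 2, 2]. Since every row of L sums to 0, the all-ones vector is in the kernel and 0 is an eigenvalue. There is one zero in the spectrum, matching the 1 component.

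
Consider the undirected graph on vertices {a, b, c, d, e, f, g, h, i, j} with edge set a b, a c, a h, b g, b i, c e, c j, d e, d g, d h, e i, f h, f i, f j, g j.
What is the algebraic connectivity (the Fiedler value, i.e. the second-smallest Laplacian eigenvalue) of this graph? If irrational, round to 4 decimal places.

2

Reading degrees in the order [a, b, c, d, e, f, g, h, i, j] gives [3, 3, 3, 3, 3, 3, 3, 3, 3, 3]; set D = diag(3, 3, 3, 3, 3, 3, 3, 3, 3, 3) and form L = D - A. Computing the eigenvalues of L and sorting gives [0, 2, 2, 2, 2, 2, 5, 5, 5, 5]. The Fiedler value lambda_2 = 2 is strictly positive, so the graph is connected.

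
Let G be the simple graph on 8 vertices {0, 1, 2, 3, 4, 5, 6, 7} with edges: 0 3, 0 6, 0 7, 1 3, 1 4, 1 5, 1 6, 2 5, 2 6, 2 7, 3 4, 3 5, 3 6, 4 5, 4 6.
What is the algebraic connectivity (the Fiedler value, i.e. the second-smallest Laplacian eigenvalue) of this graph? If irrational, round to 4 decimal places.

Reading degrees in the order [0, 1, 2, 3, 4, 5, 6, 7] gives [3, 4, 3, 5, 4, 4, 5, 2]; set D = diag(3, 4, 3, 5, 4, 4, 5, 2) and form L = D - A. The sorted Laplacian eigenvalues are [0, 1.3376, 2.6128, 3.6817, 4.6131, 5, 6.0564, 6.6984]; the algebraic connectivity is the second entry, 1.3376. By the matrix-tree theorem the graph has (1/8) * product of the nonzero eigenvalues = 1505 spanning trees.

1.3376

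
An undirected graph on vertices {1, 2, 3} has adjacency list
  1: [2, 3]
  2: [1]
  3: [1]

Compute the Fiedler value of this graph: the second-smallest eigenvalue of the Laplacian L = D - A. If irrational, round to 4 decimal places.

1

Each diagonal entry of L is the vertex degree and each off-diagonal entry is -1 where an edge is present, 0 otherwise; in the order [1, 2, 3] the diagonal is [2, 1, 1]. The smallest Laplacian eigenvalue is always 0. The next one, lambda_2 = 1, measures how hard the graph is to disconnect: larger values mean better connectivity.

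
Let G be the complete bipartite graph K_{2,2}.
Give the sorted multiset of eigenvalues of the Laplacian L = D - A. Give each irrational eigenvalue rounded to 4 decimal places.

The graph has 4 vertices and degree multiset [2, 2, 2, 2]; D is the diagonal matrix of degrees and L = D - A. Since every row of L sums to 0, the all-ones vector is in the kernel and 0 is an eigenvalue. The single zero eigenvalue shows the graph is connected. There is one zero in the spectrum, matching the 1 component.

[0, 2, 2, 4]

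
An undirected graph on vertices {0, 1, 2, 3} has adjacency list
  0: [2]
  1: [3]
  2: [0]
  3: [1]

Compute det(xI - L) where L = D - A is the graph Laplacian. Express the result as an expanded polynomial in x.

x^4 - 4x^3 + 4x^2

Reading degrees in the order [0, 1, 2, 3] gives [1, 1, 1, 1]; set D = diag(1, 1, 1, 1) and form L = D - A. L has integer entries, so p(x) = det(xI - L) has integer coefficients. Expanding the determinant yields x^4 - 4x^3 + 4x^2. The coefficient of x^3 equals -trace(L) = -4, matching the sum of degrees. The eigenvalues sum to 4, which equals trace(L) = 2|E|.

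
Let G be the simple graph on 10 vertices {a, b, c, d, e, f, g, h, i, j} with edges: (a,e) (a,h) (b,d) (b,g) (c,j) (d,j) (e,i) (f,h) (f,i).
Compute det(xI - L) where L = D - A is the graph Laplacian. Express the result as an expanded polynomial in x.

x^10 - 18x^9 + 136x^8 - 560x^7 + 1365x^6 - 2000x^5 + 1700x^4 - 750x^3 + 125x^2

Reading degrees in the order [a, b, c, d, e, f, g, h, i, j] gives [2, 2, 1, 2, 2, 2, 1, 2, 2, 2]; set D = diag(2, 2, 1, 2, 2, 2, 1, 2, 2, 2) and form L = D - A. L has integer entries, so p(x) = det(xI - L) has integer coefficients. Expanding the determinant yields x^10 - 18x^9 + 136x^8 - 560x^7 + 1365x^6 - 2000x^5 + 1700x^4 - 750x^3 + 125x^2. Since p(0) = det(-L) = 0, x divides p(x). There are 2 zeros in the spectrum, matching the 2 components.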